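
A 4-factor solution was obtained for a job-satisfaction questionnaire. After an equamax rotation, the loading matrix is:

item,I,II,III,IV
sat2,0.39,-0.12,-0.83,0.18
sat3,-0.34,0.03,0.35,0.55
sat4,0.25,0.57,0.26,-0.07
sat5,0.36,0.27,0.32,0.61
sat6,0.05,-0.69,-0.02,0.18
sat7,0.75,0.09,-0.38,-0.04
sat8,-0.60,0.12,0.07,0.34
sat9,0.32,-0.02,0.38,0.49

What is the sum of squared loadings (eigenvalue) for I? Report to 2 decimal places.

1.49

SS loadings for I = 0.39² + (-0.34)² + 0.25² + 0.36² + 0.05² + 0.75² + (-0.60)² + 0.32² = 0.1521 + 0.1156 + 0.0625 + 0.1296 + 0.0025 + 0.5625 + 0.3600 + 0.1024 = 1.4872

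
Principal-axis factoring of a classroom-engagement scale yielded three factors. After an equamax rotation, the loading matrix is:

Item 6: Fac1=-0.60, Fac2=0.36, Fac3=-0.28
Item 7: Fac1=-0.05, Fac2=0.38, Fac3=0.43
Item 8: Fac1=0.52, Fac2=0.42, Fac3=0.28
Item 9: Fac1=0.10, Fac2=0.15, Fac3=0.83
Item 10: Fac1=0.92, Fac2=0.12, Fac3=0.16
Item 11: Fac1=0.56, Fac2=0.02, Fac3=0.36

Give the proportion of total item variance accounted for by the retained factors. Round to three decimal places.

Communalities: 0.5680, 0.3318, 0.5252, 0.7214, 0.8864, 0.4436; Σh² = 3.4764.
Total variance with 6 standardized items is 6, so the solution explains 3.4764/6 = 0.5794.

0.579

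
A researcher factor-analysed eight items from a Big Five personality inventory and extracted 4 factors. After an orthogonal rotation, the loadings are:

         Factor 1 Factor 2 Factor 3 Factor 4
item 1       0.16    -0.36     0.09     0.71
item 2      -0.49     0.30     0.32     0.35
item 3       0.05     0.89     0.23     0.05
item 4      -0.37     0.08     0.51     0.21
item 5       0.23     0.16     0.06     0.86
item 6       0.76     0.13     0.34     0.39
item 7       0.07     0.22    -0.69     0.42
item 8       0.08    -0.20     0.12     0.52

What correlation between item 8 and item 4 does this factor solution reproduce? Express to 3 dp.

0.125

r̂ = Σ λ_i·λ_j across factors = (0.08)(-0.37) + (-0.20)(0.08) + (0.12)(0.51) + (0.52)(0.21)
  = -0.0296 -0.0160 +0.0612 +0.1092 = 0.1248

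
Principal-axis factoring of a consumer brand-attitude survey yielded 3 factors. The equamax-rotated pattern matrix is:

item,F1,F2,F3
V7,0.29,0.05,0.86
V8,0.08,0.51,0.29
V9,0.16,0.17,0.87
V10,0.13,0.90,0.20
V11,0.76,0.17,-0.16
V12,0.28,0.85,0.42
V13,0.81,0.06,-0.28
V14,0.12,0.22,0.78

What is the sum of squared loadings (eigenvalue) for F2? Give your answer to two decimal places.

SS loadings for F2 = 0.05² + 0.51² + 0.17² + 0.90² + 0.17² + 0.85² + 0.06² + 0.22² = 0.0025 + 0.2601 + 0.0289 + 0.8100 + 0.0289 + 0.7225 + 0.0036 + 0.0484 = 1.9049

1.90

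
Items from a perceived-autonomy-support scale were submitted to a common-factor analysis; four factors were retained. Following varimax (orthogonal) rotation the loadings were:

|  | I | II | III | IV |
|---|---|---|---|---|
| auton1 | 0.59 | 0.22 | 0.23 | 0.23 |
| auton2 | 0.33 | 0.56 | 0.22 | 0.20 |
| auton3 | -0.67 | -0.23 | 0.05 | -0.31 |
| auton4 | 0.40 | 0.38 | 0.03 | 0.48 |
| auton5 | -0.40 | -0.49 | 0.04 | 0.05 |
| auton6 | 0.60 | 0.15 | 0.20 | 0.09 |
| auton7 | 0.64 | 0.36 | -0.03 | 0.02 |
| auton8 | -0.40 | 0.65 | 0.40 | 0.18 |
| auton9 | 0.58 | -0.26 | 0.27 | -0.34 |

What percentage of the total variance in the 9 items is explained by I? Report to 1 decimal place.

27.7%

SS loadings for I = 0.59² + 0.33² + (-0.67)² + 0.40² + (-0.40)² + 0.60² + 0.64² + (-0.40)² + 0.58² = 2.4919
With 9 standardized items, total variance = 9. Proportion = 2.4919/9 = 0.2769 → 27.69%.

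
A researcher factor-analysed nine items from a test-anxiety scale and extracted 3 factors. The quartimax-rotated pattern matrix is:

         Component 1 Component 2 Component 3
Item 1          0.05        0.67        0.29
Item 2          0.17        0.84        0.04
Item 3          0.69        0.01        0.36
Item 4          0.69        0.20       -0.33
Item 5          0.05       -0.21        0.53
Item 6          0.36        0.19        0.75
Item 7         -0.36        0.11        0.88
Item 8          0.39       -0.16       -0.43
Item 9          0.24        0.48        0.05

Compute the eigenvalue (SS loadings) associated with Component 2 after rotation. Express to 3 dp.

SS loadings for Component 2 = 0.67² + 0.84² + 0.01² + 0.20² + (-0.21)² + 0.19² + 0.11² + (-0.16)² + 0.48² = 0.4489 + 0.7056 + 0.0001 + 0.0400 + 0.0441 + 0.0361 + 0.0121 + 0.0256 + 0.2304 = 1.5429

1.543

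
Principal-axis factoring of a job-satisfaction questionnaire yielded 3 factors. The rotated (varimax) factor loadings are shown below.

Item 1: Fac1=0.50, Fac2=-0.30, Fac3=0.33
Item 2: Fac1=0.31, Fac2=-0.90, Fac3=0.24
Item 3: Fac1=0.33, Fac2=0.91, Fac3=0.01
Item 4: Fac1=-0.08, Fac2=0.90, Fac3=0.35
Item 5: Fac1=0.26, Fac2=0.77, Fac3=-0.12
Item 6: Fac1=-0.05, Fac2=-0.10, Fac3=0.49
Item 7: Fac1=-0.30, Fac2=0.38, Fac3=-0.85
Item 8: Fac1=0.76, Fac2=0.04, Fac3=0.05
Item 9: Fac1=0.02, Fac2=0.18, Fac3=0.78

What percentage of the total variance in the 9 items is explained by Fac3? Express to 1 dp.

20.9%

SS loadings for Fac3 = 0.33² + 0.24² + 0.01² + 0.35² + (-0.12)² + 0.49² + (-0.85)² + 0.05² + 0.78² = 1.8770
With 9 standardized items, total variance = 9. Proportion = 1.8770/9 = 0.2086 → 20.86%.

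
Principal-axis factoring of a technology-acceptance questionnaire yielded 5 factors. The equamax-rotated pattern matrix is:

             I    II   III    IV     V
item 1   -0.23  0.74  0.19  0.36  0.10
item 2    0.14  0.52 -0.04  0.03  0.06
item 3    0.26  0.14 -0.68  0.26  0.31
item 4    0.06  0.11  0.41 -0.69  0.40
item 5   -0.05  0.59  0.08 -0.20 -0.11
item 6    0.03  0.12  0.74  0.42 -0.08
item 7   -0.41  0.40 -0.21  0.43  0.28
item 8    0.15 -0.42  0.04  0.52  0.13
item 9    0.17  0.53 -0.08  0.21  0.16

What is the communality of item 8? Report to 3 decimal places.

0.488

h² = 0.15² + (-0.42)² + 0.04² + 0.52² + 0.13² = 0.0225 + 0.1764 + 0.0016 + 0.2704 + 0.0169 = 0.4878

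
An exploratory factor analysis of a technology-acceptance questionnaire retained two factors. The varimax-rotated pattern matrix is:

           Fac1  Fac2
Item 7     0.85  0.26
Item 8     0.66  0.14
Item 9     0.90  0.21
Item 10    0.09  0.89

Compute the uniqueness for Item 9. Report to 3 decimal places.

0.146

h² = 0.90² + 0.21² = 0.8100 + 0.0441 = 0.8541
Uniqueness u² = 1 − h² = 1 − 0.8541 = 0.1459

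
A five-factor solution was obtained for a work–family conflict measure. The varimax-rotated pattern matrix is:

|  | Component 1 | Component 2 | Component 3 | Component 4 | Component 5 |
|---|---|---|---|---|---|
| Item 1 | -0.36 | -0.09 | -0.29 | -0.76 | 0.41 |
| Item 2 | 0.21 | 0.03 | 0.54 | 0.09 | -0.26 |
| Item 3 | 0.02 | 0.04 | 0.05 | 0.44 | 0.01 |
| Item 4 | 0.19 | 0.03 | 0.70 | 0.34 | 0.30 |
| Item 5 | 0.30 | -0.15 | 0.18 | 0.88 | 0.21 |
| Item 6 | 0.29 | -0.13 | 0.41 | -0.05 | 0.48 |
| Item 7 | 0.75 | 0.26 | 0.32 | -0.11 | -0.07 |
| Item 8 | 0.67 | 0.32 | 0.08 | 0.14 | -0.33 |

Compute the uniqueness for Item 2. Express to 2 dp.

h² = 0.21² + 0.03² + 0.54² + 0.09² + (-0.26)² = 0.0441 + 0.0009 + 0.2916 + 0.0081 + 0.0676 = 0.4123
Uniqueness u² = 1 − h² = 1 − 0.4123 = 0.5877

0.59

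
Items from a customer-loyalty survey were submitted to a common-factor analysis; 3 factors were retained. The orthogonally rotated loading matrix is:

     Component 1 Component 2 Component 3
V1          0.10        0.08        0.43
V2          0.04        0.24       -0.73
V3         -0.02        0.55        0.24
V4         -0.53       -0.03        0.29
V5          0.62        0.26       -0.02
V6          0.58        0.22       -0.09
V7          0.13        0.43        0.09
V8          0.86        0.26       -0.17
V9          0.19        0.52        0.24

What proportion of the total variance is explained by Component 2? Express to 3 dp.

0.112

SS loadings for Component 2 = 0.08² + 0.24² + 0.55² + (-0.03)² + 0.26² + 0.22² + 0.43² + 0.26² + 0.52² = 1.0063
Proportion of variance = 1.0063 / 9 = 0.1118.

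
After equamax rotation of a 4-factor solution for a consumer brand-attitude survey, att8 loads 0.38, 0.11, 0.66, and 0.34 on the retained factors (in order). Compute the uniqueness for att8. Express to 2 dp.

0.29

h² = 0.38² + 0.11² + 0.66² + 0.34² = 0.1444 + 0.0121 + 0.4356 + 0.1156 = 0.7077
Uniqueness u² = 1 − h² = 1 − 0.7077 = 0.2923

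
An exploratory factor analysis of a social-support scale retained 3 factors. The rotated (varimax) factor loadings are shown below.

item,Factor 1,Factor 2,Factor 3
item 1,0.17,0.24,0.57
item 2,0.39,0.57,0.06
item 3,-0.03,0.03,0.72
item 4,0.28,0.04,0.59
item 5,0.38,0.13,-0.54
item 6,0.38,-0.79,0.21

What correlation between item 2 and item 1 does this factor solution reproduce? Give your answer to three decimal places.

0.237

r̂ = Σ λ_i·λ_j across factors = (0.39)(0.17) + (0.57)(0.24) + (0.06)(0.57)
  = +0.0663 +0.1368 +0.0342 = 0.2373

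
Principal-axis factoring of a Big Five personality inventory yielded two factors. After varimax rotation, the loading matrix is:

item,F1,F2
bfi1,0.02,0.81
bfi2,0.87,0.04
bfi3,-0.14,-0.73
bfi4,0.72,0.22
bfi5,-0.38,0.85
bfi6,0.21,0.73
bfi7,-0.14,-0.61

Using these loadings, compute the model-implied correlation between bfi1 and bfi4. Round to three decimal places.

0.193

r̂ = Σ λ_i·λ_j across factors = (0.02)(0.72) + (0.81)(0.22)
  = +0.0144 +0.1782 = 0.1926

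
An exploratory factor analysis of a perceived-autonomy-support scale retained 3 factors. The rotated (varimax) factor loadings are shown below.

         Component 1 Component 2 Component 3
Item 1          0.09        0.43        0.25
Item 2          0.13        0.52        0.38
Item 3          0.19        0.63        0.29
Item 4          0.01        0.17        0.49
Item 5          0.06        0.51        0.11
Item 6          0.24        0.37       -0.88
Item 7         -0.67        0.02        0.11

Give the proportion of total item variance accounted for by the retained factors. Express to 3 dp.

SS loadings by factor: 0.5713, 1.2785, 1.3297; total = 3.1795.
Total variance with 7 standardized items is 7, so the solution explains 3.1795/7 = 0.4542.

0.454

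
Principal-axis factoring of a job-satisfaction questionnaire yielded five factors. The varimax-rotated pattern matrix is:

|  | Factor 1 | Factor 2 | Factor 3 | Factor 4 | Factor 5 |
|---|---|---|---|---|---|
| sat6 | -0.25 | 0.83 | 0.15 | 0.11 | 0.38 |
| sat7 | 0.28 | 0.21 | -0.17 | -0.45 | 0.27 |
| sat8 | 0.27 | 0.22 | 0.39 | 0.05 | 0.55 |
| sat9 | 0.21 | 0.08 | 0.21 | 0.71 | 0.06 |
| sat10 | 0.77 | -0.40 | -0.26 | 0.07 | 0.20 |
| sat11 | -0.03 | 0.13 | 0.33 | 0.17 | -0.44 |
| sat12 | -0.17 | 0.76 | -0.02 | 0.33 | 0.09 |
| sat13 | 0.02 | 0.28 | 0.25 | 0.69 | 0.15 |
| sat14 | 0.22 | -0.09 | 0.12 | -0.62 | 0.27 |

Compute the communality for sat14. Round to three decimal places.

h² = 0.22² + (-0.09)² + 0.12² + (-0.62)² + 0.27² = 0.0484 + 0.0081 + 0.0144 + 0.3844 + 0.0729 = 0.5282

0.528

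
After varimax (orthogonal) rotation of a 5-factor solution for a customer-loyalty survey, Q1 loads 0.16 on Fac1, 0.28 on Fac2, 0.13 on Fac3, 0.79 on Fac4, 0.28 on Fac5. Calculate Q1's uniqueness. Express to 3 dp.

h² = 0.16² + 0.28² + 0.13² + 0.79² + 0.28² = 0.0256 + 0.0784 + 0.0169 + 0.6241 + 0.0784 = 0.8234
Uniqueness u² = 1 − h² = 1 − 0.8234 = 0.1766

0.177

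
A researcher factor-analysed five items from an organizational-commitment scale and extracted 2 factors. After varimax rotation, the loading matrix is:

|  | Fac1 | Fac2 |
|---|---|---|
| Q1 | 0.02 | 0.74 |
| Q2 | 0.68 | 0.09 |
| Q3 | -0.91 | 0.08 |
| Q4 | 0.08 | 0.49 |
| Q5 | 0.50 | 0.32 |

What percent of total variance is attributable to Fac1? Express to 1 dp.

30.9%

SS loadings for Fac1 = 0.02² + 0.68² + (-0.91)² + 0.08² + 0.50² = 1.5473
With 5 standardized items, total variance = 5. Proportion = 1.5473/5 = 0.3095 → 30.95%.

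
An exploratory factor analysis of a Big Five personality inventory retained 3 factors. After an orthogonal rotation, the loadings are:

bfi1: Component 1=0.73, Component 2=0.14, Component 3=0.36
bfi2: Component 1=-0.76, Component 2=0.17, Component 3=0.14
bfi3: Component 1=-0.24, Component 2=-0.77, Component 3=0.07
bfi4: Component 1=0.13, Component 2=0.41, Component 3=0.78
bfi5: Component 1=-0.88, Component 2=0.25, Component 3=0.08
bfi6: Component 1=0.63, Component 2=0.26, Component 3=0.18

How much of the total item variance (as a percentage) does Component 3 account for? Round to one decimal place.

13.4%

SS loadings for Component 3 = 0.36² + 0.14² + 0.07² + 0.78² + 0.08² + 0.18² = 0.8013
With 6 standardized items, total variance = 6. Proportion = 0.8013/6 = 0.1336 → 13.35%.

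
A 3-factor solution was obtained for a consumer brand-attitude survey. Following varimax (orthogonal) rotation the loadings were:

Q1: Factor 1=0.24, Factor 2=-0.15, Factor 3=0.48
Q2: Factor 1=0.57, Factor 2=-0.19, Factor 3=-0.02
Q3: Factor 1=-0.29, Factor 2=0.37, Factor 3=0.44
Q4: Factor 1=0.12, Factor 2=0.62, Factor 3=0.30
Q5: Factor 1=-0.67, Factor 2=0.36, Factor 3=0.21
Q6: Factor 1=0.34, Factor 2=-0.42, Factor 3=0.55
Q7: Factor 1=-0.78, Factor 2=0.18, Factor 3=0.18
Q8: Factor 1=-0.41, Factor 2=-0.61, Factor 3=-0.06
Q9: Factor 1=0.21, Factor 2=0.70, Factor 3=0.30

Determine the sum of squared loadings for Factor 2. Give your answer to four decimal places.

SS loadings for Factor 2 = (-0.15)² + (-0.19)² + 0.37² + 0.62² + 0.36² + (-0.42)² + 0.18² + (-0.61)² + 0.70² = 0.0225 + 0.0361 + 0.1369 + 0.3844 + 0.1296 + 0.1764 + 0.0324 + 0.3721 + 0.4900 = 1.7804

1.7804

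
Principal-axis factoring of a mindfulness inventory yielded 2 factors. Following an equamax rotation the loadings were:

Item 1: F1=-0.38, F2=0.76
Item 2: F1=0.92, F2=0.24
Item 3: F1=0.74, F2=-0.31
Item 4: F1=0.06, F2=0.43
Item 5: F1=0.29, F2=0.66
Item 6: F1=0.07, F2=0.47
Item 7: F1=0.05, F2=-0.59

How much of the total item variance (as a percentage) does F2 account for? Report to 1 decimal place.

SS loadings for F2 = 0.76² + 0.24² + (-0.31)² + 0.43² + 0.66² + 0.47² + (-0.59)² = 1.9208
With 7 standardized items, total variance = 7. Proportion = 1.9208/7 = 0.2744 → 27.44%.

27.4%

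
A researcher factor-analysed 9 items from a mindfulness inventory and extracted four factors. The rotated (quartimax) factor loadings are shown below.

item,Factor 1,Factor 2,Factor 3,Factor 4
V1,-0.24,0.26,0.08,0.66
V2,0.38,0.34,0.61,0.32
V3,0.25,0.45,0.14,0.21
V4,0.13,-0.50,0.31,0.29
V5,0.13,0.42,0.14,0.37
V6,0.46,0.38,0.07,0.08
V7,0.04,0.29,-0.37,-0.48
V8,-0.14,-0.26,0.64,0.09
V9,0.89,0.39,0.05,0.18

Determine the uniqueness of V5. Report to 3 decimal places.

0.650

h² = 0.13² + 0.42² + 0.14² + 0.37² = 0.0169 + 0.1764 + 0.0196 + 0.1369 = 0.3498
Uniqueness u² = 1 − h² = 1 − 0.3498 = 0.6502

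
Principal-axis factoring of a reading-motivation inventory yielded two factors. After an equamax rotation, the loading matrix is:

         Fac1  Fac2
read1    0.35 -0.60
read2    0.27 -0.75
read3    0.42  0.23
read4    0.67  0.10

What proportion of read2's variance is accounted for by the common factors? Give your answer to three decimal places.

0.635

h² = 0.27² + (-0.75)² = 0.0729 + 0.5625 = 0.6354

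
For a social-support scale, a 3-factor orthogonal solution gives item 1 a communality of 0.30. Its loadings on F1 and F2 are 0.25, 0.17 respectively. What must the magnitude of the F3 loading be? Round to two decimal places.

0.46

Under orthogonal rotation h² = Σλ², so λ_F3² = h² − (0.0914) = 0.30 − 0.0914 = 0.2086.
|λ| = √0.2086 = 0.4567.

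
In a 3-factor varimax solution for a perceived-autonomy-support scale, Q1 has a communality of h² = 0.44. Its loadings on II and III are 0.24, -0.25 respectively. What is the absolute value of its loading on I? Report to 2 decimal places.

Under orthogonal rotation h² = Σλ², so λ_I² = h² − (0.1201) = 0.44 − 0.1201 = 0.3199.
|λ| = √0.3199 = 0.5656.

0.57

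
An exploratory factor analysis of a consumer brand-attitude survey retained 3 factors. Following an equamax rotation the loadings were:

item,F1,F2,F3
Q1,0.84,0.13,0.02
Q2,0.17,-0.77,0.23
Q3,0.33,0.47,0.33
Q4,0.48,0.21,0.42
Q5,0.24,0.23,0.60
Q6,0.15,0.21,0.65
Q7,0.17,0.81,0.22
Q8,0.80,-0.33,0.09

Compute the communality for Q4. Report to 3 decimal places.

h² = 0.48² + 0.21² + 0.42² = 0.2304 + 0.0441 + 0.1764 = 0.4509

0.451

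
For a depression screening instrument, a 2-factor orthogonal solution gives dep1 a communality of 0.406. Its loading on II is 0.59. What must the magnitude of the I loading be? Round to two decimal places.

0.24

Under orthogonal rotation h² = Σλ², so λ_I² = h² − (0.3481) = 0.406 − 0.3481 = 0.0579.
|λ| = √0.0579 = 0.2406.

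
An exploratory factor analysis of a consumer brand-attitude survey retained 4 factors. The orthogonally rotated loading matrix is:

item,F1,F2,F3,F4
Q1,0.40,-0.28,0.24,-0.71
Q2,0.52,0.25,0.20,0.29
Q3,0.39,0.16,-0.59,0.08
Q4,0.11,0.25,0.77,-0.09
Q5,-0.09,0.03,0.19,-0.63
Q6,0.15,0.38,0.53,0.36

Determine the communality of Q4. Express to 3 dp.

0.676

h² = 0.11² + 0.25² + 0.77² + (-0.09)² = 0.0121 + 0.0625 + 0.5929 + 0.0081 = 0.6756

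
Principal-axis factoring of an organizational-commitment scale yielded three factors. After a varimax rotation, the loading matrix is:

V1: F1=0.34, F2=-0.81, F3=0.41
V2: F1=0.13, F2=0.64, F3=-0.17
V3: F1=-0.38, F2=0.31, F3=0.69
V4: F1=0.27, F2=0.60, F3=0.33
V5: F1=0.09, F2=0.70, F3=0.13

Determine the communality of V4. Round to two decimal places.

0.54

h² = 0.27² + 0.60² + 0.33² = 0.0729 + 0.3600 + 0.1089 = 0.5418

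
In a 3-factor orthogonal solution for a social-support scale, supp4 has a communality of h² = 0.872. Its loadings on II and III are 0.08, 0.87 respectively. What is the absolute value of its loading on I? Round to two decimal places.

0.33

Under orthogonal rotation h² = Σλ², so λ_I² = h² − (0.7633) = 0.872 − 0.7633 = 0.1087.
|λ| = √0.1087 = 0.3297.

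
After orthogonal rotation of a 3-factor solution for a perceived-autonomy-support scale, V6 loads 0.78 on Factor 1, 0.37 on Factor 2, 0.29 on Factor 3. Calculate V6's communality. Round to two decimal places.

0.83

h² = 0.78² + 0.37² + 0.29² = 0.6084 + 0.1369 + 0.0841 = 0.8294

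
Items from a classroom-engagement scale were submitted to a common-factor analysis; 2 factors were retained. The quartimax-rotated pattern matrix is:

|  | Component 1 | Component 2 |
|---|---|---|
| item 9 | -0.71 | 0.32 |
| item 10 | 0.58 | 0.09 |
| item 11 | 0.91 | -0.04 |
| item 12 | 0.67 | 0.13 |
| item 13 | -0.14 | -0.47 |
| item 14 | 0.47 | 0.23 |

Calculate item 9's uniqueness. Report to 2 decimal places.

h² = (-0.71)² + 0.32² = 0.5041 + 0.1024 = 0.6065
Uniqueness u² = 1 − h² = 1 − 0.6065 = 0.3935

0.39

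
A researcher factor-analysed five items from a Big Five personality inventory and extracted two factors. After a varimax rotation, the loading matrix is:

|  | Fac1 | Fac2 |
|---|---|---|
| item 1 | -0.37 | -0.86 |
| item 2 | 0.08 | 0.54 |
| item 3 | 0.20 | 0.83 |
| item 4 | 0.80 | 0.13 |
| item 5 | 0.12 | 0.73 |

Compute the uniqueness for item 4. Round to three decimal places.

h² = 0.80² + 0.13² = 0.6400 + 0.0169 = 0.6569
Uniqueness u² = 1 − h² = 1 − 0.6569 = 0.3431

0.343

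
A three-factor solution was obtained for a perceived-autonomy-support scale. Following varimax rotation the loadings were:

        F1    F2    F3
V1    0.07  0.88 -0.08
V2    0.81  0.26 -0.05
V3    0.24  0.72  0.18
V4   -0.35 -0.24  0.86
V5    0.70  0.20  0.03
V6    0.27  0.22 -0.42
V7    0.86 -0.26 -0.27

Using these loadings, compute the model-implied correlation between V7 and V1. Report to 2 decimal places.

-0.15

r̂ = Σ λ_i·λ_j across factors = (0.86)(0.07) + (-0.26)(0.88) + (-0.27)(-0.08)
  = +0.0602 -0.2288 +0.0216 = -0.1470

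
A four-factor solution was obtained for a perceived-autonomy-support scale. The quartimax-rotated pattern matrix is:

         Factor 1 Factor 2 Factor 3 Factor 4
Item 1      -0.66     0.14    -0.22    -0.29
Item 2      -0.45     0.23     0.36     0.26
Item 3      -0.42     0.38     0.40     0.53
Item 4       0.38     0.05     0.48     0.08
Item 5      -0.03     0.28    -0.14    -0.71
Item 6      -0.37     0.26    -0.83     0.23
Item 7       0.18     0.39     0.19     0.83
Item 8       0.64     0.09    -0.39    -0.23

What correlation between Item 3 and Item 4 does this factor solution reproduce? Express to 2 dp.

r̂ = Σ λ_i·λ_j across factors = (-0.42)(0.38) + (0.38)(0.05) + (0.40)(0.48) + (0.53)(0.08)
  = -0.1596 +0.0190 +0.1920 +0.0424 = 0.0938

0.09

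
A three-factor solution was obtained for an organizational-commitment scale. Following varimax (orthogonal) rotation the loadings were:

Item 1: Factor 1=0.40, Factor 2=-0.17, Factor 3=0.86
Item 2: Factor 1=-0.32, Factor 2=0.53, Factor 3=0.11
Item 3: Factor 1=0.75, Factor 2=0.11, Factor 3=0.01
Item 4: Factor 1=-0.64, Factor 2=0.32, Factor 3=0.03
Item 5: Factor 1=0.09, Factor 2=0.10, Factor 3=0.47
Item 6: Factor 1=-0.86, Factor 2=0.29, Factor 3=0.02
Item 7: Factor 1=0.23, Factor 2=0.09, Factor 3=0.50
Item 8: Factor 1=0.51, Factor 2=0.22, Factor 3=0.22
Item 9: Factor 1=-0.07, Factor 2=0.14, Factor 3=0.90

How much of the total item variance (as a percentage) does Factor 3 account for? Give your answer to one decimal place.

23.1%

SS loadings for Factor 3 = 0.86² + 0.11² + 0.01² + 0.03² + 0.47² + 0.02² + 0.50² + 0.22² + 0.90² = 2.0824
With 9 standardized items, total variance = 9. Proportion = 2.0824/9 = 0.2314 → 23.14%.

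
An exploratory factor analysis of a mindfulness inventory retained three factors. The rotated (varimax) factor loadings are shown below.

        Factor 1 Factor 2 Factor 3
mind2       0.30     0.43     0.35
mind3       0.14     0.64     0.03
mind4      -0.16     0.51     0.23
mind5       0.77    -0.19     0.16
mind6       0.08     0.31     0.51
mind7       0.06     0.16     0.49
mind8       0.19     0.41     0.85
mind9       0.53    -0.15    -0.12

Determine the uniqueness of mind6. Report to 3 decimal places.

h² = 0.08² + 0.31² + 0.51² = 0.0064 + 0.0961 + 0.2601 = 0.3626
Uniqueness u² = 1 − h² = 1 − 0.3626 = 0.6374

0.637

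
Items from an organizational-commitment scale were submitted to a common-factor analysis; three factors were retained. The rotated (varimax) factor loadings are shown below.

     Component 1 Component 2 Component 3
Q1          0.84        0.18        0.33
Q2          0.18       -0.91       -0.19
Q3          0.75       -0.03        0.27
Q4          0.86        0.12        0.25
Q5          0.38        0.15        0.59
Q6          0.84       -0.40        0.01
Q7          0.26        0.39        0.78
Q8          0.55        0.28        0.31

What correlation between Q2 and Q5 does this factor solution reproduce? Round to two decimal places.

-0.18

r̂ = Σ λ_i·λ_j across factors = (0.18)(0.38) + (-0.91)(0.15) + (-0.19)(0.59)
  = +0.0684 -0.1365 -0.1121 = -0.1802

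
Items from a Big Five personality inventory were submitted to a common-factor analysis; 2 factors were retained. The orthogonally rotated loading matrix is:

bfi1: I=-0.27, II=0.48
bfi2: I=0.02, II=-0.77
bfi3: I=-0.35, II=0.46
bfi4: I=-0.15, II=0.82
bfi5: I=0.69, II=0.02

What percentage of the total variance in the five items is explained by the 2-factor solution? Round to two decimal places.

48.04%

Communalities: 0.3033, 0.5933, 0.3341, 0.6949, 0.4765; Σh² = 2.4021.
Total variance with 5 standardized items is 5, so the solution explains 2.4021/5 = 0.4804 = 48.04%.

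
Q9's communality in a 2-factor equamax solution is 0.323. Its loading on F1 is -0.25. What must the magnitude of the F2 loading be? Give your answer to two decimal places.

Under orthogonal rotation h² = Σλ², so λ_F2² = h² − (0.0625) = 0.323 − 0.0625 = 0.2605.
|λ| = √0.2605 = 0.5104.

0.51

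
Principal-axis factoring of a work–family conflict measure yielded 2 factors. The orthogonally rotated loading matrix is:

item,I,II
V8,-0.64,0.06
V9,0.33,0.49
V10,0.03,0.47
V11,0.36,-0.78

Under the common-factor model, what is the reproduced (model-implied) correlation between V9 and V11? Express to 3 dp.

r̂ = Σ λ_i·λ_j across factors = (0.33)(0.36) + (0.49)(-0.78)
  = +0.1188 -0.3822 = -0.2634

-0.263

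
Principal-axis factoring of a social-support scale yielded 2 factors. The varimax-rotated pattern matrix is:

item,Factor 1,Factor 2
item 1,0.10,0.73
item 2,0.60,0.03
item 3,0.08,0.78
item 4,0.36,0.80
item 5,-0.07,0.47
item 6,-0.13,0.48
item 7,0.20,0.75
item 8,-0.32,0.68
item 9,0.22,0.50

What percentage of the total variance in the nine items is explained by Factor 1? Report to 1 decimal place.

SS loadings for Factor 1 = 0.10² + 0.60² + 0.08² + 0.36² + (-0.07)² + (-0.13)² + 0.20² + (-0.32)² + 0.22² = 0.7186
With 9 standardized items, total variance = 9. Proportion = 0.7186/9 = 0.0798 → 7.98%.

8.0%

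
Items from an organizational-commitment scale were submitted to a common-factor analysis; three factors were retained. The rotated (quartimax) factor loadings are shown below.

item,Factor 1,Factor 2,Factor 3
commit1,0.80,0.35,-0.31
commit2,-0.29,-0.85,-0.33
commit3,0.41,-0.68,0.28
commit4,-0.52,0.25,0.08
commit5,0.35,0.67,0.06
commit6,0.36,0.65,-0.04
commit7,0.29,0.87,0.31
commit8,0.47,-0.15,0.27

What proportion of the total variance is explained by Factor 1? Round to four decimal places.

0.2150

SS loadings for Factor 1 = 0.80² + (-0.29)² + 0.41² + (-0.52)² + 0.35² + 0.36² + 0.29² + 0.47² = 1.7197
Proportion of variance = 1.7197 / 8 = 0.2150.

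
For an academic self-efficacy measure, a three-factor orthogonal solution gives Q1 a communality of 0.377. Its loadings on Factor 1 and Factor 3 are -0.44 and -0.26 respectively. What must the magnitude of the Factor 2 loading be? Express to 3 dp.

0.340

Under orthogonal rotation h² = Σλ², so λ_Factor 2² = h² − (0.2612) = 0.377 − 0.2612 = 0.1158.
|λ| = √0.1158 = 0.3403.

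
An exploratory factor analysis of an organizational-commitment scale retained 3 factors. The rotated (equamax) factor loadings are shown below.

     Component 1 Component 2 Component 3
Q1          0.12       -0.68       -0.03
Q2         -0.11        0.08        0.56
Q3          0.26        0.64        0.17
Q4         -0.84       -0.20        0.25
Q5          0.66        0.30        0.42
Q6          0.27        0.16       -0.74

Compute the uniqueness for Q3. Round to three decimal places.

0.494

h² = 0.26² + 0.64² + 0.17² = 0.0676 + 0.4096 + 0.0289 = 0.5061
Uniqueness u² = 1 − h² = 1 − 0.5061 = 0.4939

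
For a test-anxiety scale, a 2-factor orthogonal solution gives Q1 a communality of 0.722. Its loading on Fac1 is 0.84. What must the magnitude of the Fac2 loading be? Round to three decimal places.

Under orthogonal rotation h² = Σλ², so λ_Fac2² = h² − (0.7056) = 0.722 − 0.7056 = 0.0164.
|λ| = √0.0164 = 0.1281.

0.128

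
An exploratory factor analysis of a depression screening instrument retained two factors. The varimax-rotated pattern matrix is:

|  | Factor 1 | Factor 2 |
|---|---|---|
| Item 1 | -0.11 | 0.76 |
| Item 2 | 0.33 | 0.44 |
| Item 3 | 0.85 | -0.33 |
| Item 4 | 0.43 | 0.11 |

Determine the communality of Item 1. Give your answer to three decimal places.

0.590

h² = (-0.11)² + 0.76² = 0.0121 + 0.5776 = 0.5897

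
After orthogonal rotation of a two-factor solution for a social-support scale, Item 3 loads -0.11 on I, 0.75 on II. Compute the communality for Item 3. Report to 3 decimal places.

h² = (-0.11)² + 0.75² = 0.0121 + 0.5625 = 0.5746

0.575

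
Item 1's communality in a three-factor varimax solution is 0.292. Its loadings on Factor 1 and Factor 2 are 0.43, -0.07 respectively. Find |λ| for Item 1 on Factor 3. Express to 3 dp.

0.320

Under orthogonal rotation h² = Σλ², so λ_Factor 3² = h² − (0.1898) = 0.292 − 0.1898 = 0.1022.
|λ| = √0.1022 = 0.3197.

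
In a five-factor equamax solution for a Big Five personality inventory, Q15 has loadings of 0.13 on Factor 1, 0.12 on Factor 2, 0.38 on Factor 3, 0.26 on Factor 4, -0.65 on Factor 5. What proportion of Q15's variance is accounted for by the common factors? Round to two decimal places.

h² = 0.13² + 0.12² + 0.38² + 0.26² + (-0.65)² = 0.0169 + 0.0144 + 0.1444 + 0.0676 + 0.4225 = 0.6658

0.67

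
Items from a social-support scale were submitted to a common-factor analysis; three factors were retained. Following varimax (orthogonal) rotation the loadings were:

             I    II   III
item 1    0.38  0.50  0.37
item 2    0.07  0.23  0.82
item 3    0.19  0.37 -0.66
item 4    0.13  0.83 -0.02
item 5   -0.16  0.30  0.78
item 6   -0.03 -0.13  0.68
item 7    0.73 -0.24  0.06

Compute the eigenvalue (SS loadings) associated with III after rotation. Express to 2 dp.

SS loadings for III = 0.37² + 0.82² + (-0.66)² + (-0.02)² + 0.78² + 0.68² + 0.06² = 0.1369 + 0.6724 + 0.4356 + 0.0004 + 0.6084 + 0.4624 + 0.0036 = 2.3197

2.32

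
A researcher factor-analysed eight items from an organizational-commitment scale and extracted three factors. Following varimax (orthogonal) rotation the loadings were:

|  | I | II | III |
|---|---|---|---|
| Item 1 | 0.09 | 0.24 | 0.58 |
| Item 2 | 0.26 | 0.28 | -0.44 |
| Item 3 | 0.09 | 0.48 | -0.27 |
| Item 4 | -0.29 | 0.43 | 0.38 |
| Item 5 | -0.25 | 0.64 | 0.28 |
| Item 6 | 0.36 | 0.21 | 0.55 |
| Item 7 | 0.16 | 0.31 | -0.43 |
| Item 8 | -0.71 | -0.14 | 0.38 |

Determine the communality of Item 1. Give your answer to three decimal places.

h² = 0.09² + 0.24² + 0.58² = 0.0081 + 0.0576 + 0.3364 = 0.4021

0.402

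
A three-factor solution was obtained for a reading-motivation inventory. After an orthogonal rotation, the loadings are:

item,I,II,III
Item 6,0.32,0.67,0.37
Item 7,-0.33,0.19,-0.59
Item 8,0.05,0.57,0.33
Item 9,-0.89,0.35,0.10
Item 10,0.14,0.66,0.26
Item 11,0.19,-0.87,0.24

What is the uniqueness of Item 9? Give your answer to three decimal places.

0.075

h² = (-0.89)² + 0.35² + 0.10² = 0.7921 + 0.1225 + 0.0100 = 0.9246
Uniqueness u² = 1 − h² = 1 − 0.9246 = 0.0754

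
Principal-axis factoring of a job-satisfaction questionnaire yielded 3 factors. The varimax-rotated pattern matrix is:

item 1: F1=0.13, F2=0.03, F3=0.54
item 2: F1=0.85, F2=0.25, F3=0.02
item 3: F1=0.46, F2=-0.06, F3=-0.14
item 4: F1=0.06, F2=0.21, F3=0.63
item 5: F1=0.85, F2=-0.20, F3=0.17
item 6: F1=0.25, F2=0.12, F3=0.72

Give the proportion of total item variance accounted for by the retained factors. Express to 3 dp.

0.527

SS loadings by factor: 1.7396, 0.1655, 1.2558; total = 3.1609.
Total variance with 6 standardized items is 6, so the solution explains 3.1609/6 = 0.5268.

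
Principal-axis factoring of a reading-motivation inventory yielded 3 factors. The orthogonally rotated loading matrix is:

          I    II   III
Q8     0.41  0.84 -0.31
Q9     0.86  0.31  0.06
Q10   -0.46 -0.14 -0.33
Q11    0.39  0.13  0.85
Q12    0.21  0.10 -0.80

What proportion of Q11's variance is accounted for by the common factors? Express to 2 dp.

0.89

h² = 0.39² + 0.13² + 0.85² = 0.1521 + 0.0169 + 0.7225 = 0.8915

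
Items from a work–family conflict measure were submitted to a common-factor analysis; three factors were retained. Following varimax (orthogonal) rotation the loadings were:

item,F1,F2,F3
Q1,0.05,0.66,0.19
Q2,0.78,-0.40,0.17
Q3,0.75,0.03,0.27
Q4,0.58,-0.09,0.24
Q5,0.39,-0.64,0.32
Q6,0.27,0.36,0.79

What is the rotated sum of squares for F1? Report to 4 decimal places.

SS loadings for F1 = 0.05² + 0.78² + 0.75² + 0.58² + 0.39² + 0.27² = 0.0025 + 0.6084 + 0.5625 + 0.3364 + 0.1521 + 0.0729 = 1.7348

1.7348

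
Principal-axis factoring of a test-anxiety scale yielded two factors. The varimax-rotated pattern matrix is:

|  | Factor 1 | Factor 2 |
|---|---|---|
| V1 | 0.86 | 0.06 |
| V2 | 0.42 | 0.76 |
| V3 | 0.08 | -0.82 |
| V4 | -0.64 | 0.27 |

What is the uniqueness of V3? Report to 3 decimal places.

0.321

h² = 0.08² + (-0.82)² = 0.0064 + 0.6724 = 0.6788
Uniqueness u² = 1 − h² = 1 − 0.6788 = 0.3212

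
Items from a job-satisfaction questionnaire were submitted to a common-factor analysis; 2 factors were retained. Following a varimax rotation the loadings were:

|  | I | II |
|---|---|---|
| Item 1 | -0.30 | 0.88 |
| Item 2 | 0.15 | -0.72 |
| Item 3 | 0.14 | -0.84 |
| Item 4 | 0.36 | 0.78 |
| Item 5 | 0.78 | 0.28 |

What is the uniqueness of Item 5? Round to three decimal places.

0.313

h² = 0.78² + 0.28² = 0.6084 + 0.0784 = 0.6868
Uniqueness u² = 1 − h² = 1 − 0.6868 = 0.3132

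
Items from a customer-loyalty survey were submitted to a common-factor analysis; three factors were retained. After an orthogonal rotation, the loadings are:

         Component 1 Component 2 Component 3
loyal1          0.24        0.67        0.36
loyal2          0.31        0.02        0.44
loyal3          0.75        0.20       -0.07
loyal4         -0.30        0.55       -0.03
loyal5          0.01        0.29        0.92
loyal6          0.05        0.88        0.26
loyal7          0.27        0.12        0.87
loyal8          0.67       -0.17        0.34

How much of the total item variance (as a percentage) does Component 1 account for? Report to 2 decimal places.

SS loadings for Component 1 = 0.24² + 0.31² + 0.75² + (-0.30)² + 0.01² + 0.05² + 0.27² + 0.67² = 1.3306
With 8 standardized items, total variance = 8. Proportion = 1.3306/8 = 0.1663 → 16.63%.

16.63%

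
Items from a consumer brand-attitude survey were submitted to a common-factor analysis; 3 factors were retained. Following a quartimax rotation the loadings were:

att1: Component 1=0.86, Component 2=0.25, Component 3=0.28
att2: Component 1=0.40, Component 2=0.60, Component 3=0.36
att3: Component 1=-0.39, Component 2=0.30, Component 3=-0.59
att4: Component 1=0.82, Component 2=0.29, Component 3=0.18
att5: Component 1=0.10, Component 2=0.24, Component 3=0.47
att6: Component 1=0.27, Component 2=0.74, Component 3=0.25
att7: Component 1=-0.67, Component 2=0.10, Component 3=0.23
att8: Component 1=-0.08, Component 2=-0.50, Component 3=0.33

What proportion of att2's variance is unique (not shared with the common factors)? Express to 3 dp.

h² = 0.40² + 0.60² + 0.36² = 0.1600 + 0.3600 + 0.1296 = 0.6496
Uniqueness u² = 1 − h² = 1 − 0.6496 = 0.3504

0.350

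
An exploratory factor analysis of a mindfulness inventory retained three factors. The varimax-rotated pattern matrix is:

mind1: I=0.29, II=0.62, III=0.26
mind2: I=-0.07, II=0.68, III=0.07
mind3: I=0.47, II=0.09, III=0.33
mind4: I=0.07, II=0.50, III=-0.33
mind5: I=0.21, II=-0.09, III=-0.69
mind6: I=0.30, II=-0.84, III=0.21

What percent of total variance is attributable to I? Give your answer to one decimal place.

SS loadings for I = 0.29² + (-0.07)² + 0.47² + 0.07² + 0.21² + 0.30² = 0.4489
With 6 standardized items, total variance = 6. Proportion = 0.4489/6 = 0.0748 → 7.48%.

7.5%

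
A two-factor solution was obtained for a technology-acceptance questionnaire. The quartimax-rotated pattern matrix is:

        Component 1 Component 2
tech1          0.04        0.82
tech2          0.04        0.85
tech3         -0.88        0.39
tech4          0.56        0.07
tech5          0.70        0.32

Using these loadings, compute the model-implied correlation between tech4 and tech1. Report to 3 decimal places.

0.080

r̂ = Σ λ_i·λ_j across factors = (0.56)(0.04) + (0.07)(0.82)
  = +0.0224 +0.0574 = 0.0798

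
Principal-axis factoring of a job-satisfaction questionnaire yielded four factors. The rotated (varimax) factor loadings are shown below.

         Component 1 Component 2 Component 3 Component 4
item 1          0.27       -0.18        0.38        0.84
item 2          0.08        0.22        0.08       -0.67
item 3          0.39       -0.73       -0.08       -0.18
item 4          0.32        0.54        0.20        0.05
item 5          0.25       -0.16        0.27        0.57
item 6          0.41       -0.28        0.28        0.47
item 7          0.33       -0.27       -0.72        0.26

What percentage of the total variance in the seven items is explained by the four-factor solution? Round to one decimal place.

63.2%

SS loadings by factor: 0.6733, 1.0822, 0.8669, 1.8028; total = 4.4252.
Total variance with 7 standardized items is 7, so the solution explains 4.4252/7 = 0.6322 = 63.22%.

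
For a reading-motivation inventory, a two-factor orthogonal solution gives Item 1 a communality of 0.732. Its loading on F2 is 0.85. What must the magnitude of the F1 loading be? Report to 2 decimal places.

0.10

Under orthogonal rotation h² = Σλ², so λ_F1² = h² − (0.7225) = 0.732 − 0.7225 = 0.0095.
|λ| = √0.0095 = 0.0975.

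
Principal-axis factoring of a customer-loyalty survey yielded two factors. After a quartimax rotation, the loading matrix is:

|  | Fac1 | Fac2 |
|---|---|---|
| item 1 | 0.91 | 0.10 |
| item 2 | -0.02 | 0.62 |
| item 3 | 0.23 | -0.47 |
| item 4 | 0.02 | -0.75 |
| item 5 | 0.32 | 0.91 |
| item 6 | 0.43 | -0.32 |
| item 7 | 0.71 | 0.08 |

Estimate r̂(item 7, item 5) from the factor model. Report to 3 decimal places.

0.300

r̂ = Σ λ_i·λ_j across factors = (0.71)(0.32) + (0.08)(0.91)
  = +0.2272 +0.0728 = 0.3000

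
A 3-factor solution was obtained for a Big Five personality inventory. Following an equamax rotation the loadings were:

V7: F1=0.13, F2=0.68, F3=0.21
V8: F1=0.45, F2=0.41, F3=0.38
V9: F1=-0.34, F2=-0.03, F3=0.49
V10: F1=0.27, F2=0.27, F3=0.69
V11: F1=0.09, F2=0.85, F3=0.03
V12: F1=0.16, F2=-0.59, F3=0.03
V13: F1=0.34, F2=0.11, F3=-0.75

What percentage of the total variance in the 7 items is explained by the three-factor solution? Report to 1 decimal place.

54.5%

SS loadings by factor: 0.5572, 1.7870, 1.4690; total = 3.8132.
Total variance with 7 standardized items is 7, so the solution explains 3.8132/7 = 0.5447 = 54.47%.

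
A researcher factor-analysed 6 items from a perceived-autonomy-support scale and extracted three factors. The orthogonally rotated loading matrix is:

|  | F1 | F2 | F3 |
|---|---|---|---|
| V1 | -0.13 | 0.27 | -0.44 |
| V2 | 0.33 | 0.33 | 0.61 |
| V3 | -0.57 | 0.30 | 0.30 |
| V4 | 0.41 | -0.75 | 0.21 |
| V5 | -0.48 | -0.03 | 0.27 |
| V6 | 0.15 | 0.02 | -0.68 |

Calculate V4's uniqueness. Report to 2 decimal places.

h² = 0.41² + (-0.75)² + 0.21² = 0.1681 + 0.5625 + 0.0441 = 0.7747
Uniqueness u² = 1 − h² = 1 − 0.7747 = 0.2253

0.23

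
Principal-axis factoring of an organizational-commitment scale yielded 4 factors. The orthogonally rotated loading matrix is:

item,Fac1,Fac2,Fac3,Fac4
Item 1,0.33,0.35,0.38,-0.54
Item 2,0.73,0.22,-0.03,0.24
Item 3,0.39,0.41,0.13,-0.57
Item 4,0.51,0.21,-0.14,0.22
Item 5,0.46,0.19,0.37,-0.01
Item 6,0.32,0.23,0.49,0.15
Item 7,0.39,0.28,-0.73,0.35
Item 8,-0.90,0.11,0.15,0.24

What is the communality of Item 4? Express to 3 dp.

h² = 0.51² + 0.21² + (-0.14)² + 0.22² = 0.2601 + 0.0441 + 0.0196 + 0.0484 = 0.3722

0.372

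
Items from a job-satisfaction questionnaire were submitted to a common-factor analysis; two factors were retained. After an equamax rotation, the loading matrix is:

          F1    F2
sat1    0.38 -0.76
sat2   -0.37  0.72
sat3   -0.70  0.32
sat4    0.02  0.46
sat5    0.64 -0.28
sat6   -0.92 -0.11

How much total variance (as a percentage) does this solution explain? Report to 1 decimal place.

Communalities: 0.7220, 0.6553, 0.5924, 0.2120, 0.4880, 0.8585; Σh² = 3.5282.
Total variance with 6 standardized items is 6, so the solution explains 3.5282/6 = 0.5880 = 58.80%.

58.8%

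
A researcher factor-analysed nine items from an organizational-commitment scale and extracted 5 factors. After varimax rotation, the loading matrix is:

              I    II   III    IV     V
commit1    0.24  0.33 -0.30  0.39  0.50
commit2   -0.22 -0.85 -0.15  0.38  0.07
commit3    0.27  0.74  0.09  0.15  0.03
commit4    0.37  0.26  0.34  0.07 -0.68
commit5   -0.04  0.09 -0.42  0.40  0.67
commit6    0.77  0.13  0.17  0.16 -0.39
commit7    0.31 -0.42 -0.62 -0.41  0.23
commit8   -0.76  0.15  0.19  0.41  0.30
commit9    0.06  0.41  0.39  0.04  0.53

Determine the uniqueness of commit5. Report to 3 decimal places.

0.205

h² = (-0.04)² + 0.09² + (-0.42)² + 0.40² + 0.67² = 0.0016 + 0.0081 + 0.1764 + 0.1600 + 0.4489 = 0.7950
Uniqueness u² = 1 − h² = 1 − 0.7950 = 0.2050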